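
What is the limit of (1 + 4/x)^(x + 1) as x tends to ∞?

e^(4)

Let L be the limit and take ln: ln L = lim (x + 1)·ln(1 + 4/x) = lim (x + 1)·(4/x + O(1/x²)) = 4.
Hence L = e^(4).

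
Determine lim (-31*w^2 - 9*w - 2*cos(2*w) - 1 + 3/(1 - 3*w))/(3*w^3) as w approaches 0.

Substitution gives 0/0; apply L'Hôpital's rule 3 times.
After differentiating numerator and denominator 3 times the quotient is (-16*sin(2*w) + 486/(3*w - 1)^4)/(18); at w = 0 this is 27.

27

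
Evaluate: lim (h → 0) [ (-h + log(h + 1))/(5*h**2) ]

Direct substitution gives 0/0.
Apply L'Hôpital: lim (-1 + 1/(h + 1))/(10*h), still 0/0.
After 2 applications of L'Hôpital's rule the quotient is (-1/(h + 1)^2)/(10); substituting h = 0 gives -1/10.

-1/10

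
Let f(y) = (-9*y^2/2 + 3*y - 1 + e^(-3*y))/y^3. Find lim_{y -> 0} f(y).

-9/2

Direct substitution gives 0/0.
Apply L'Hôpital: lim (-9*y + 3 - 3*e^(-3*y))/(3*y^2), still 0/0.
Apply L'Hôpital: lim (-9 + 9*e^(-3*y))/(6*y), still 0/0.
After 3 applications of L'Hôpital's rule the quotient is (-27*e^(-3*y))/(6); substituting y = 0 gives -9/2.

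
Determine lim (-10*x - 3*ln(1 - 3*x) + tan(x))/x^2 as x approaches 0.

27/2

Substitution gives 0/0; apply L'Hôpital's rule 2 times.
After differentiating numerator and denominator 2 times the quotient is (2*tan(x)/cos(x)^2 + 27/(3*x - 1)^2)/(2); at x = 0 this is 27/2.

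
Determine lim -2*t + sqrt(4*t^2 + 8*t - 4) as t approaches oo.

This has the form ∞ − ∞. Multiply and divide by the conjugate √(4*t^2 + 8*t - 4) + 2t.
That gives (8t - 4) / (√(4*t^2 + 8*t - 4) + 2t).
Divide numerator and denominator by t: the limit is 8/(2·2) = 2.

2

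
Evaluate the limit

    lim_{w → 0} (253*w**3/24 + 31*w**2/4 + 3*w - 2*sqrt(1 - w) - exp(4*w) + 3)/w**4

-2033/192

Substitution gives 0/0 (the numerator vanishes to order 4).
Expand each term to order w^4: the coefficient of w^4 in -2·√(1 - w) is 5/64 and in −e^(4w) is -32/3.
Lower-order terms cancel with the polynomial part, so the numerator is (-2033/192)·w^4 + o(w^4), and the limit is (-2033/192)/(1) = -2033/192.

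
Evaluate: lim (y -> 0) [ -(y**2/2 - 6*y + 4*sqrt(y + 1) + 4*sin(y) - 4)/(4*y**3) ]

Substitution gives 0/0 (the numerator vanishes to order 3).
Expand each term to order y^3: the coefficient of y^3 in 4·sin(y) is -2/3 and in 4·√(1 + y) is 1/4.
Lower-order terms cancel with the polynomial part, so the numerator is (-5/12)·y^3 + o(y^3), and the limit is (-5/12)/(-4) = 5/48.

5/48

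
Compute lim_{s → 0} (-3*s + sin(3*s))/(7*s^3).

-9/14

Direct substitution gives 0/0.
Apply L'Hôpital: lim (3*cos(3*s) - 3)/(21*s^2), still 0/0.
Apply L'Hôpital: lim (-9*sin(3*s))/(42*s), still 0/0.
After 3 applications of L'Hôpital's rule the quotient is (-27*cos(3*s))/(42); substituting s = 0 gives -9/14.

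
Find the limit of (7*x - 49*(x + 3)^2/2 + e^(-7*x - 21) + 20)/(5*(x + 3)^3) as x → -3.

Direct substitution gives 0/0.
Apply L'Hôpital: lim (-49*x - 7*e^(-7*x - 21) - 140)/(15*(x + 3)^2), still 0/0.
Apply L'Hôpital: lim (49*e^(-7*x - 21) - 49)/(30*x + 90), still 0/0.
After 3 applications of L'Hôpital's rule the quotient is (-343*e^(-7*x - 21))/(30); substituting x = -3 gives -343/30.

-343/30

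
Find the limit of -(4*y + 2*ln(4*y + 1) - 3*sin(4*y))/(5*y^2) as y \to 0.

Substitution gives 0/0; apply L'Hôpital's rule 2 times.
After differentiating numerator and denominator 2 times the quotient is (48*sin(4*y) - 32/(4*y + 1)^2)/(-10); at y = 0 this is 16/5.

16/5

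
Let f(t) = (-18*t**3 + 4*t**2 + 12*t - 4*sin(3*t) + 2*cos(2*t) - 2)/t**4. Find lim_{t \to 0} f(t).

Substitution gives 0/0 (the numerator vanishes to order 4).
Expand each term to order t^4: the coefficient of t^4 in -4·sin(3t) is 0 and in 2·cos(2t) is 4/3.
Lower-order terms cancel with the polynomial part, so the numerator is (4/3)·t^4 + o(t^4), and the limit is (4/3)/(1) = 4/3.

4/3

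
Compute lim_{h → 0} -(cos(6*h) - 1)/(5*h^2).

Direct substitution gives 0/0.
Apply L'Hôpital: lim (-6*sin(6*h))/(-10*h), still 0/0.
After 2 applications of L'Hôpital's rule the quotient is (-36*cos(6*h))/(-10); substituting h = 0 gives 18/5.

18/5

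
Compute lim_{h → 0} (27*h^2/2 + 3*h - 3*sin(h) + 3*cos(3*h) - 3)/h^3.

Substitution gives 0/0 (the numerator vanishes to order 3).
Expand each term to order h^3: the coefficient of h^3 in -3·sin(h) is 1/2 and in 3·cos(3h) is 0.
Lower-order terms cancel with the polynomial part, so the numerator is (1/2)·h^3 + o(h^3), and the limit is (1/2)/(1) = 1/2.

1/2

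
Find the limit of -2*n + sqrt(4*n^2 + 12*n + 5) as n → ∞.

An ∞ − ∞ form. Rationalising with the conjugate, the difference becomes (12n + 5) / (√(4*n^2 + 12*n + 5) + 2n).
For large n the denominator behaves like 2·2n, so the quotient tends to 12/4 = 3.

3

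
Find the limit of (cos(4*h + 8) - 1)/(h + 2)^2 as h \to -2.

Direct substitution gives 0/0.
Apply L'Hôpital: lim (-4*sin(4*h + 8))/(2*h + 4), still 0/0.
After 2 applications of L'Hôpital's rule the quotient is (-16*cos(4*h + 8))/(2); substituting h = -2 gives -8.

-8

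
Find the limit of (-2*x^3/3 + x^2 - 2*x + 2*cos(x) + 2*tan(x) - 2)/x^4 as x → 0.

Substitution gives 0/0 (the numerator vanishes to order 4).
Expand each term to order x^4: the coefficient of x^4 in 2·tan(x) is 0 and in 2·cos(x) is 1/12.
Lower-order terms cancel with the polynomial part, so the numerator is (1/12)·x^4 + o(x^4), and the limit is (1/12)/(1) = 1/12.

1/12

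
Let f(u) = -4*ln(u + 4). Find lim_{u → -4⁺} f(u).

As u → -4⁺, u + 4 → 0⁺ and ln(u + 4) → −∞.
Multiplying by -4 gives ∞.

∞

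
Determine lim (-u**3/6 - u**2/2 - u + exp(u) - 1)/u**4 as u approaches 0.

1/24

Direct substitution gives 0/0.
Apply L'Hôpital: lim (-u^2/2 - u + e^(u) - 1)/(4*u^3), still 0/0.
Apply L'Hôpital: lim (-u + e^(u) - 1)/(12*u^2), still 0/0.
Apply L'Hôpital: lim (e^(u) - 1)/(24*u), still 0/0.
After 4 applications of L'Hôpital's rule the quotient is (e^(u))/(24); substituting u = 0 gives 1/24.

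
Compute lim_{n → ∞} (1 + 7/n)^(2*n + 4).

The base → 1 and the exponent → ∞: a 1^∞ form.
Take logarithms: (2n + 4)·ln(1 + 7/n). Since ln(1+u) ~ u for small u, this behaves like (2n)·(7/n) → 14.
So the limit is e^(14).

e^(14)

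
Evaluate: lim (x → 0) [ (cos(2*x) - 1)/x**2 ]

-2

Direct substitution gives 0/0.
Apply L'Hôpital: lim (-2*sin(2*x))/(2*x), still 0/0.
After 2 applications of L'Hôpital's rule the quotient is (-4*cos(2*x))/(2); substituting x = 0 gives -2.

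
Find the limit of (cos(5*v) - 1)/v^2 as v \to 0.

Direct substitution gives 0/0.
Apply L'Hôpital: lim (-5*sin(5*v))/(2*v), still 0/0.
After 2 applications of L'Hôpital's rule the quotient is (-25*cos(5*v))/(2); substituting v = 0 gives -25/2.

-25/2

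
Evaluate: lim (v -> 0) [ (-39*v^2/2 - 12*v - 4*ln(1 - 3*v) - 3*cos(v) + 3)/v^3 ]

Substitution gives 0/0; apply L'Hôpital's rule 3 times.
After differentiating numerator and denominator 3 times the quotient is (-3*sin(v) - 216/(3*v - 1)^3)/(6); at v = 0 this is 36.

36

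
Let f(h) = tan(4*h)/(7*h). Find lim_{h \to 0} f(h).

Substitution gives 0/0.
Since tan(u)/u → 1 as u → 0, tan(4h)/(4h) → 1 and the limit is 4/7.

4/7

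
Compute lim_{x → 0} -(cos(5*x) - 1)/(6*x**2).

25/12

Direct substitution gives 0/0.
Apply L'Hôpital: lim (-5*sin(5*x))/(-12*x), still 0/0.
After 2 applications of L'Hôpital's rule the quotient is (-25*cos(5*x))/(-12); substituting x = 0 gives 25/12.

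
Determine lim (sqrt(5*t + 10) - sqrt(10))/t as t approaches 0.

√(10)/4

Substitution gives 0/0. Multiply numerator and denominator by the conjugate √(10 + 5t) + √10.
The numerator becomes (10 + 5t) − 10 = 5t, so the expression simplifies to 5/(√(10 + 5t) + √10).
Letting t → 0 gives 5/(2√10) = √(10)/4.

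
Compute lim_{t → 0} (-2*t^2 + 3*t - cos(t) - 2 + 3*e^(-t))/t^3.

-1/2

Substitution gives 0/0; apply L'Hôpital's rule 3 times.
After differentiating numerator and denominator 3 times the quotient is (-sin(t) - 3*e^(-t))/(6); at t = 0 this is -1/2.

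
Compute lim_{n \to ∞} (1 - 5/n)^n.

e^(-5)

Let L be the limit and take ln: ln L = lim (n)·ln(1 - 5/n) = lim (n)·(-5/n + O(1/n²)) = -5.
Hence L = e^(-5).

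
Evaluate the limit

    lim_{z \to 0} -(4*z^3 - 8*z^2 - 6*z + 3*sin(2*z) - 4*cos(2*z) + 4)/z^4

8/3

Substitution gives 0/0 (the numerator vanishes to order 4).
Expand each term to order z^4: the coefficient of z^4 in -4·cos(2z) is -8/3 and in 3·sin(2z) is 0.
Lower-order terms cancel with the polynomial part, so the numerator is (-8/3)·z^4 + o(z^4), and the limit is (-8/3)/(-1) = 8/3.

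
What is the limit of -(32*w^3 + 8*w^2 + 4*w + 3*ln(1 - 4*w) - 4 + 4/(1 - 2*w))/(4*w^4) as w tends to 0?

32

Substitution gives 0/0 (the numerator vanishes to order 4).
Expand each term to order w^4: the coefficient of w^4 in 3·ln(1 - 4w) is -192 and in 4·1/(1 - 2w) is 64.
Lower-order terms cancel with the polynomial part, so the numerator is (-128)·w^4 + o(w^4), and the limit is (-128)/(-4) = 32.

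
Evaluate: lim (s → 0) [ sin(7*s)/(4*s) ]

7/4

Substitution gives 0/0.
Write it as (7/4)·sin(7s)/(7s); since sin(u)/u → 1, the limit is 7/4.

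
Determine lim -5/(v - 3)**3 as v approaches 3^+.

As v → 3⁺, (v - 3) → 0⁺, so (v - 3)^3 → 0⁺ and -5/(v - 3)^3 → -∞.

-∞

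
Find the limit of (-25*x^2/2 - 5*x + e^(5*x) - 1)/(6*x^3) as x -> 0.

Direct substitution gives 0/0.
Apply L'Hôpital: lim (-25*x + 5*e^(5*x) - 5)/(18*x^2), still 0/0.
Apply L'Hôpital: lim (25*e^(5*x) - 25)/(36*x), still 0/0.
After 3 applications of L'Hôpital's rule the quotient is (125*e^(5*x))/(36); substituting x = 0 gives 125/36.

125/36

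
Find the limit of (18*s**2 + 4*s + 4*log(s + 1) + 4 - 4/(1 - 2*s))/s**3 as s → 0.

-92/3

Substitution gives 0/0 (the numerator vanishes to order 3).
Expand each term to order s^3: the coefficient of s^3 in 4·ln(1 + s) is 4/3 and in -4·1/(1 - 2s) is -32.
Lower-order terms cancel with the polynomial part, so the numerator is (-92/3)·s^3 + o(s^3), and the limit is (-92/3)/(1) = -92/3.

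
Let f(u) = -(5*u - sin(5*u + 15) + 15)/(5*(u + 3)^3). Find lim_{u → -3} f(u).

Direct substitution gives 0/0.
Apply L'Hôpital: lim (5 - 5*cos(5*u + 15))/(-15*(u + 3)^2), still 0/0.
Apply L'Hôpital: lim (25*sin(5*u + 15))/(-30*u - 90), still 0/0.
After 3 applications of L'Hôpital's rule the quotient is (125*cos(5*u + 15))/(-30); substituting u = -3 gives -25/6.

-25/6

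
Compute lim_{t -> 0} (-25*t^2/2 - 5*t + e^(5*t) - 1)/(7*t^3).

Direct substitution gives 0/0.
Apply L'Hôpital: lim (-25*t + 5*e^(5*t) - 5)/(21*t^2), still 0/0.
Apply L'Hôpital: lim (25*e^(5*t) - 25)/(42*t), still 0/0.
After 3 applications of L'Hôpital's rule the quotient is (125*e^(5*t))/(42); substituting t = 0 gives 125/42.

125/42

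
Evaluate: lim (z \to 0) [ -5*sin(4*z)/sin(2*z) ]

-10

Substitution gives 0/0.
Divide numerator and denominator by z: sin(4z)/z → 4 and sin(2z)/z → 2, so the limit is -5·4/2 = -10.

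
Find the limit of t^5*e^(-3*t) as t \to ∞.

0

Write as t^5/e^{3t}, an ∞/∞ form.
Exponential growth dominates any polynomial, so repeated L'Hôpital (or the standard result) gives 0.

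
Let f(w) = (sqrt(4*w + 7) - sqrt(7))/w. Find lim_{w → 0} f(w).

2*√(7)/7

Substitution gives 0/0. Multiply numerator and denominator by the conjugate √(7 + 4w) + √7.
The numerator becomes (7 + 4w) − 7 = 4w, so the expression simplifies to 4/(√(7 + 4w) + √7).
Letting w → 0 gives 4/(2√7) = 2*√(7)/7.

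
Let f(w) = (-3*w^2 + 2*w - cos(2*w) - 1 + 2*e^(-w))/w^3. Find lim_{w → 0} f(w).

-1/3

Substitution gives 0/0 (the numerator vanishes to order 3).
Expand each term to order w^3: the coefficient of w^3 in −cos(2w) is 0 and in 2·e^(-w) is -1/3.
Lower-order terms cancel with the polynomial part, so the numerator is (-1/3)·w^3 + o(w^3), and the limit is (-1/3)/(1) = -1/3.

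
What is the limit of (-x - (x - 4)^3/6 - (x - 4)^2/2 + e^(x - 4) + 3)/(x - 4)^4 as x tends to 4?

1/24

Direct substitution gives 0/0.
Apply L'Hôpital: lim (-x - (x - 4)^2/2 + e^(x - 4) + 3)/(4*(x - 4)^3), still 0/0.
Apply L'Hôpital: lim (-x + e^(x - 4) + 3)/(12*(x - 4)^2), still 0/0.
Apply L'Hôpital: lim (e^(x - 4) - 1)/(24*x - 96), still 0/0.
After 4 applications of L'Hôpital's rule the quotient is (e^(x - 4))/(24); substituting x = 4 gives 1/24.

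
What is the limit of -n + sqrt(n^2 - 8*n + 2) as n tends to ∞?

-4

This has the form ∞ − ∞. Multiply and divide by the conjugate √(n^2 - 8*n + 2) + n.
That gives (-8n + 2) / (√(n^2 - 8*n + 2) + n).
Divide numerator and denominator by n: the limit is -8/(2·1) = -4.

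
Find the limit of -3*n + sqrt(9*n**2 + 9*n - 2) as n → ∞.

This has the form ∞ − ∞. Multiply and divide by the conjugate √(9*n^2 + 9*n - 2) + 3n.
That gives (9n - 2) / (√(9*n^2 + 9*n - 2) + 3n).
Divide numerator and denominator by n: the limit is 9/(2·3) = 3/2.

3/2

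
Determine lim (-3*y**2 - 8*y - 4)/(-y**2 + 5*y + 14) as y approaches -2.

4/9

Direct substitution gives 0/0, so factor. Both numerator and denominator have (y + 2) as a factor.
After cancelling, the expression reduces to (-3*y - 2)/(7 - y).
Substituting y = -2 gives 4/9.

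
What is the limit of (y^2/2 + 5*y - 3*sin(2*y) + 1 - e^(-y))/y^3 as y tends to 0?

Substitution gives 0/0 (the numerator vanishes to order 3).
Expand each term to order y^3: the coefficient of y^3 in −e^(-y) is 1/6 and in -3·sin(2y) is 4.
Lower-order terms cancel with the polynomial part, so the numerator is (25/6)·y^3 + o(y^3), and the limit is (25/6)/(1) = 25/6.

25/6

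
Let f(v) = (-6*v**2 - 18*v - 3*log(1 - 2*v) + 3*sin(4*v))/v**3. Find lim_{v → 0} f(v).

Substitution gives 0/0; apply L'Hôpital's rule 3 times.
After differentiating numerator and denominator 3 times the quotient is (-192*cos(4*v) - 48/(2*v - 1)^3)/(6); at v = 0 this is -24.

-24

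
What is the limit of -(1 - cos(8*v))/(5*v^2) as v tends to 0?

Substitution gives 0/0.
Use (1 − cos u)/u² → 1/2 with u = 8v: the limit is 8²/(2·(-5)) = -32/5.

-32/5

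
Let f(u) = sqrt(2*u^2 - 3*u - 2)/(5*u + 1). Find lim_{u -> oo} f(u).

√(2)/5

For large |u|, √(2*u^2 - 3*u - 2) ≈ √2·|u| and the denominator ≈ 5u.
Since u → +∞, |u| = u, giving √2/(5) = √(2)/5.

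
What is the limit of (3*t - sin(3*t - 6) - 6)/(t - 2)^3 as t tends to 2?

9/2

Direct substitution gives 0/0.
Apply L'Hôpital: lim (3 - 3*cos(3*t - 6))/(3*(t - 2)^2), still 0/0.
Apply L'Hôpital: lim (9*sin(3*t - 6))/(6*t - 12), still 0/0.
After 3 applications of L'Hôpital's rule the quotient is (27*cos(3*t - 6))/(6); substituting t = 2 gives 9/2.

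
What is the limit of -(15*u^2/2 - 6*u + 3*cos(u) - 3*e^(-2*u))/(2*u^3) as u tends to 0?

-2

Substitution gives 0/0; apply L'Hôpital's rule 3 times.
After differentiating numerator and denominator 3 times the quotient is (3*sin(u) + 24*e^(-2*u))/(-12); at u = 0 this is -2.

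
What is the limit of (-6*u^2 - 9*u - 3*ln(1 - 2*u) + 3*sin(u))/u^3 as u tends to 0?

15/2

Substitution gives 0/0 (the numerator vanishes to order 3).
Expand each term to order u^3: the coefficient of u^3 in 3·sin(u) is -1/2 and in -3·ln(1 - 2u) is 8.
Lower-order terms cancel with the polynomial part, so the numerator is (15/2)·u^3 + o(u^3), and the limit is (15/2)/(1) = 15/2.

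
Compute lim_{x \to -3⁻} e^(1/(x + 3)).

As x → -3⁻, 1/(x + 3) → −∞, so e^(1/(x + 3)) → 0.

0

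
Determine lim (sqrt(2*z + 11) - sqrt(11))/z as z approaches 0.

Substitution gives 0/0. Multiply numerator and denominator by the conjugate √(11 + 2z) + √11.
The numerator becomes (11 + 2z) − 11 = 2z, so the expression simplifies to 2/(√(11 + 2z) + √11).
Letting z → 0 gives 2/(2√11) = √(11)/11.

√(11)/11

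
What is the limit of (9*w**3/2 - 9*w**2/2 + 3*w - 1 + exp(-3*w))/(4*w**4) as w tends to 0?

27/32

Direct substitution gives 0/0.
Apply L'Hôpital: lim (27*w^2/2 - 9*w + 3 - 3*e^(-3*w))/(16*w^3), still 0/0.
Apply L'Hôpital: lim (27*w - 9 + 9*e^(-3*w))/(48*w^2), still 0/0.
Apply L'Hôpital: lim (27 - 27*e^(-3*w))/(96*w), still 0/0.
After 4 applications of L'Hôpital's rule the quotient is (81*e^(-3*w))/(96); substituting w = 0 gives 27/32.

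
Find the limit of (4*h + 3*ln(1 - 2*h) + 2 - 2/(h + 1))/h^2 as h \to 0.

-8

Substitution gives 0/0 (the numerator vanishes to order 2).
Expand each term to order h^2: the coefficient of h^2 in 3·ln(1 - 2h) is -6 and in -2·1/(1 + h) is -2.
Lower-order terms cancel with the polynomial part, so the numerator is (-8)·h^2 + o(h^2), and the limit is (-8)/(1) = -8.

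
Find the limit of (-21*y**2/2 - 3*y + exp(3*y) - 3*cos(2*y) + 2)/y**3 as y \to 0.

9/2

Substitution gives 0/0 (the numerator vanishes to order 3).
Expand each term to order y^3: the coefficient of y^3 in e^(3y) is 9/2 and in -3·cos(2y) is 0.
Lower-order terms cancel with the polynomial part, so the numerator is (9/2)·y^3 + o(y^3), and the limit is (9/2)/(1) = 9/2.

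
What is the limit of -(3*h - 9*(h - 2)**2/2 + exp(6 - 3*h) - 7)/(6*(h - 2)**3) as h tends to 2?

Direct substitution gives 0/0.
Apply L'Hôpital: lim (-9*h - 3*e^(6 - 3*h) + 21)/(-18*(h - 2)^2), still 0/0.
Apply L'Hôpital: lim (9*e^(6 - 3*h) - 9)/(72 - 36*h), still 0/0.
After 3 applications of L'Hôpital's rule the quotient is (-27*e^(6 - 3*h))/(-36); substituting h = 2 gives 3/4.

3/4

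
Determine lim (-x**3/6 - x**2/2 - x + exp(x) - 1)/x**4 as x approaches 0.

1/24

Direct substitution gives 0/0.
Apply L'Hôpital: lim (-x^2/2 - x + e^(x) - 1)/(4*x^3), still 0/0.
Apply L'Hôpital: lim (-x + e^(x) - 1)/(12*x^2), still 0/0.
Apply L'Hôpital: lim (e^(x) - 1)/(24*x), still 0/0.
After 4 applications of L'Hôpital's rule the quotient is (e^(x))/(24); substituting x = 0 gives 1/24.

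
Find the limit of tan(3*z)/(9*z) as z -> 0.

1/3

Substitution gives 0/0.
Since tan(u)/u → 1 as u → 0, tan(3z)/(3z) → 1 and the limit is 3/9 = 1/3.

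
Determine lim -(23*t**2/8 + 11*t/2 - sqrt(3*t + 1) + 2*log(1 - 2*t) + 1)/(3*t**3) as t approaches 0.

Substitution gives 0/0; apply L'Hôpital's rule 3 times.
After differentiating numerator and denominator 3 times the quotient is (-81/(8*(3*t + 1)^(5/2)) + 32/(2*t - 1)^3)/(-18); at t = 0 this is 337/144.

337/144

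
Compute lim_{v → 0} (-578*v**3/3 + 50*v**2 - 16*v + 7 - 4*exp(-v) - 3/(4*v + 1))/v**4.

-4609/6

Substitution gives 0/0 (the numerator vanishes to order 4).
Expand each term to order v^4: the coefficient of v^4 in -4·e^(-v) is -1/6 and in -3·1/(1 + 4v) is -768.
Lower-order terms cancel with the polynomial part, so the numerator is (-4609/6)·v^4 + o(v^4), and the limit is (-4609/6)/(1) = -4609/6.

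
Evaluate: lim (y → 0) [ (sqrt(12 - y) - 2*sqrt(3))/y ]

A 0/0 form; rationalise with √(12 - y) + √12. This collapses the numerator to -y, leaving -1/(√(12 - y) + √12) → -1/(2√12) = -√(3)/12.

-√(3)/12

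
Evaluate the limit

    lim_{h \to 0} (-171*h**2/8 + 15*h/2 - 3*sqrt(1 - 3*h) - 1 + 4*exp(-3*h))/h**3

Substitution gives 0/0 (the numerator vanishes to order 3).
Expand each term to order h^3: the coefficient of h^3 in 4·e^(-3h) is -18 and in -3·√(1 - 3h) is 81/16.
Lower-order terms cancel with the polynomial part, so the numerator is (-207/16)·h^3 + o(h^3), and the limit is (-207/16)/(1) = -207/16.

-207/16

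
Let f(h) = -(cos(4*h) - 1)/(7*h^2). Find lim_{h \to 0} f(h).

Direct substitution gives 0/0.
Apply L'Hôpital: lim (-4*sin(4*h))/(-14*h), still 0/0.
After 2 applications of L'Hôpital's rule the quotient is (-16*cos(4*h))/(-14); substituting h = 0 gives 8/7.

8/7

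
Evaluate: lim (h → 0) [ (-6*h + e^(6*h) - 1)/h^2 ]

18

Direct substitution gives 0/0.
Apply L'Hôpital: lim (6*e^(6*h) - 6)/(2*h), still 0/0.
After 2 applications of L'Hôpital's rule the quotient is (36*e^(6*h))/(2); substituting h = 0 gives 18.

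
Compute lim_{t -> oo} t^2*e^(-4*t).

Write as t^2/e^{4t}, an ∞/∞ form.
Exponential growth dominates any polynomial, so repeated L'Hôpital (or the standard result) gives 0.

0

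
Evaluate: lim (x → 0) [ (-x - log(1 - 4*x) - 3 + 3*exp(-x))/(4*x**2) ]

19/8

Substitution gives 0/0; apply L'Hôpital's rule 2 times.
After differentiating numerator and denominator 2 times the quotient is (3*e^(-x) + 16/(4*x - 1)^2)/(8); at x = 0 this is 19/8.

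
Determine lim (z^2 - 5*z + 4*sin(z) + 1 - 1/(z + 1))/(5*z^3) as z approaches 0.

Substitution gives 0/0 (the numerator vanishes to order 3).
Expand each term to order z^3: the coefficient of z^3 in 4·sin(z) is -2/3 and in −1/(1 + z) is 1.
Lower-order terms cancel with the polynomial part, so the numerator is (1/3)·z^3 + o(z^3), and the limit is (1/3)/(5) = 1/15.

1/15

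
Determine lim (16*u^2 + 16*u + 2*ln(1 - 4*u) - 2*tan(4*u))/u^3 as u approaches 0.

-256/3

Substitution gives 0/0 (the numerator vanishes to order 3).
Expand each term to order u^3: the coefficient of u^3 in -2·tan(4u) is -128/3 and in 2·ln(1 - 4u) is -128/3.
Lower-order terms cancel with the polynomial part, so the numerator is (-256/3)·u^3 + o(u^3), and the limit is (-256/3)/(1) = -256/3.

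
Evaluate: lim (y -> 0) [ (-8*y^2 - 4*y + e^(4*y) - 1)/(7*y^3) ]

32/21

Direct substitution gives 0/0.
Apply L'Hôpital: lim (-16*y + 4*e^(4*y) - 4)/(21*y^2), still 0/0.
Apply L'Hôpital: lim (16*e^(4*y) - 16)/(42*y), still 0/0.
After 3 applications of L'Hôpital's rule the quotient is (64*e^(4*y))/(42); substituting y = 0 gives 32/21.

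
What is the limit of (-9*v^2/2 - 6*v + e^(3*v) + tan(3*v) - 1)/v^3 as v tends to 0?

27/2

Substitution gives 0/0; apply L'Hôpital's rule 3 times.
After differentiating numerator and denominator 3 times the quotient is (27*e^(3*v) + 162*tan(3*v)^4 + 216*tan(3*v)^2 + 54)/(6); at v = 0 this is 27/2.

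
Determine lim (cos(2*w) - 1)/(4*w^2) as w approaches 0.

-1/2

Direct substitution gives 0/0.
Apply L'Hôpital: lim (-2*sin(2*w))/(8*w), still 0/0.
After 2 applications of L'Hôpital's rule the quotient is (-4*cos(2*w))/(8); substituting w = 0 gives -1/2.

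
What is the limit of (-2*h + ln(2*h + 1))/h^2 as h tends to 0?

Direct substitution gives 0/0.
Apply L'Hôpital: lim (-2 + 2/(2*h + 1))/(2*h), still 0/0.
After 2 applications of L'Hôpital's rule the quotient is (-4/(2*h + 1)^2)/(2); substituting h = 0 gives -2.

-2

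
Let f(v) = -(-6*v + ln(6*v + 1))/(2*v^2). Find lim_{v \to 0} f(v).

9

Direct substitution gives 0/0.
Apply L'Hôpital: lim (-6 + 6/(6*v + 1))/(-4*v), still 0/0.
After 2 applications of L'Hôpital's rule the quotient is (-36/(6*v + 1)^2)/(-4); substituting v = 0 gives 9.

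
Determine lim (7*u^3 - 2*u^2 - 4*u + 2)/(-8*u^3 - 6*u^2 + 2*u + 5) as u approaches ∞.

-7/8

Numerator and denominator both have degree 3.
Dividing every term by u^3, all lower-order terms vanish and the limit is the ratio of leading coefficients, 7/(-8) = -7/8.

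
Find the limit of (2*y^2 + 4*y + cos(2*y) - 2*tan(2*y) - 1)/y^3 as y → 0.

-16/3

Substitution gives 0/0; apply L'Hôpital's rule 3 times.
After differentiating numerator and denominator 3 times the quotient is (8*sin(2*y) - 96*tan(2*y)^4 - 128*tan(2*y)^2 - 32)/(6); at y = 0 this is -16/3.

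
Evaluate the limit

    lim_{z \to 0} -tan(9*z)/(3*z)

-3

Substitution gives 0/0.
Since tan(u)/u → 1 as u → 0, tan(9z)/(9z) → 1 and the limit is 9/(-3) = -3.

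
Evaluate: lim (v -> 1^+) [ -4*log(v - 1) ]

∞

As v → 1⁺, v - 1 → 0⁺ and ln(v - 1) → −∞.
Multiplying by -4 gives ∞.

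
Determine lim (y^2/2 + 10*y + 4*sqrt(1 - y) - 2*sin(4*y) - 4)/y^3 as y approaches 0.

Substitution gives 0/0 (the numerator vanishes to order 3).
Expand each term to order y^3: the coefficient of y^3 in 4·√(1 - y) is -1/4 and in -2·sin(4y) is 64/3.
Lower-order terms cancel with the polynomial part, so the numerator is (253/12)·y^3 + o(y^3), and the limit is (253/12)/(1) = 253/12.

253/12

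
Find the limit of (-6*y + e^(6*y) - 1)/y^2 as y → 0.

Direct substitution gives 0/0.
Apply L'Hôpital: lim (6*e^(6*y) - 6)/(2*y), still 0/0.
After 2 applications of L'Hôpital's rule the quotient is (36*e^(6*y))/(2); substituting y = 0 gives 18.

18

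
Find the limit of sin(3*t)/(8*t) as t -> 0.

3/8

Substitution gives 0/0.
Write it as (3/8)·sin(3t)/(3t); since sin(u)/u → 1, the limit is 3/8.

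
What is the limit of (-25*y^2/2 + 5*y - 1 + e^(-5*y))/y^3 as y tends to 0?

-125/6

Direct substitution gives 0/0.
Apply L'Hôpital: lim (-25*y + 5 - 5*e^(-5*y))/(3*y^2), still 0/0.
Apply L'Hôpital: lim (-25 + 25*e^(-5*y))/(6*y), still 0/0.
After 3 applications of L'Hôpital's rule the quotient is (-125*e^(-5*y))/(6); substituting y = 0 gives -125/6.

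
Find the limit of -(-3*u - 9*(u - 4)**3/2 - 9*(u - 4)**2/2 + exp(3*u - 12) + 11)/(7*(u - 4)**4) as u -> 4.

-27/56

Direct substitution gives 0/0.
Apply L'Hôpital: lim (-9*u - 27*(u - 4)^2/2 + 3*e^(3*u - 12) + 33)/(-28*(u - 4)^3), still 0/0.
Apply L'Hôpital: lim (-27*u + 9*e^(3*u - 12) + 99)/(-84*(u - 4)^2), still 0/0.
Apply L'Hôpital: lim (27*e^(3*u - 12) - 27)/(672 - 168*u), still 0/0.
After 4 applications of L'Hôpital's rule the quotient is (81*e^(3*u - 12))/(-168); substituting u = 4 gives -27/56.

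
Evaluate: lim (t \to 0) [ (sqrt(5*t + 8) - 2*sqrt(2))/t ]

5*√(2)/8

Substitution gives 0/0. Multiply numerator and denominator by the conjugate √(8 + 5t) + √8.
The numerator becomes (8 + 5t) − 8 = 5t, so the expression simplifies to 5/(√(8 + 5t) + √8).
Letting t → 0 gives 5/(2√8) = 5*√(2)/8.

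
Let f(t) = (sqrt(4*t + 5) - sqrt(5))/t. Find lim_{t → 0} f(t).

2*√(5)/5

A 0/0 form; rationalise with √(5 + 4t) + √5. This collapses the numerator to 4t, leaving 4/(√(5 + 4t) + √5) → 4/(2√5) = 2*√(5)/5.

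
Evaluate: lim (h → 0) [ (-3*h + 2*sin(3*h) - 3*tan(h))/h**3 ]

-10

Substitution gives 0/0; apply L'Hôpital's rule 3 times.
After differentiating numerator and denominator 3 times the quotient is (-54*cos(3*h) - 18*tan(h)^4 - 24*tan(h)^2 - 6)/(6); at h = 0 this is -10.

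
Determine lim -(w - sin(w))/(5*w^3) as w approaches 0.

Direct substitution gives 0/0.
Apply L'Hôpital: lim (1 - cos(w))/(-15*w^2), still 0/0.
Apply L'Hôpital: lim (sin(w))/(-30*w), still 0/0.
After 3 applications of L'Hôpital's rule the quotient is (cos(w))/(-30); substituting w = 0 gives -1/30.

-1/30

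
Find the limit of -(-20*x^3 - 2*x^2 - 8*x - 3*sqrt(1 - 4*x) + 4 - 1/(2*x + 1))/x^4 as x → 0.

Substitution gives 0/0 (the numerator vanishes to order 4).
Expand each term to order x^4: the coefficient of x^4 in −1/(1 + 2x) is -16 and in -3·√(1 - 4x) is 30.
Lower-order terms cancel with the polynomial part, so the numerator is (14)·x^4 + o(x^4), and the limit is (14)/(-1) = -14.

-14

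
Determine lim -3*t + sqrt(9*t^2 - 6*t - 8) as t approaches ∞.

This has the form ∞ − ∞. Multiply and divide by the conjugate √(9*t^2 - 6*t - 8) + 3t.
That gives (-6t - 8) / (√(9*t^2 - 6*t - 8) + 3t).
Divide numerator and denominator by t: the limit is -6/(2·3) = -1.

-1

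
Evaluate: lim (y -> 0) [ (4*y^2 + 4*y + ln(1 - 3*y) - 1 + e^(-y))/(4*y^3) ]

Substitution gives 0/0; apply L'Hôpital's rule 3 times.
After differentiating numerator and denominator 3 times the quotient is (-e^(-y) + 54/(3*y - 1)^3)/(24); at y = 0 this is -55/24.

-55/24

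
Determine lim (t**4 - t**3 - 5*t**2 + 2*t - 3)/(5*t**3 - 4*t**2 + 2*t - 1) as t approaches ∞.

The numerator has higher degree (4 > 3); the quotient behaves like (1/(5))·t^1 for large |t|.
As t → +∞ this diverges to ∞.

∞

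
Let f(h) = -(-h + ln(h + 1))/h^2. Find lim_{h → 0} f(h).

Direct substitution gives 0/0.
Apply L'Hôpital: lim (-1 + 1/(h + 1))/(-2*h), still 0/0.
After 2 applications of L'Hôpital's rule the quotient is (-1/(h + 1)^2)/(-2); substituting h = 0 gives 1/2.

1/2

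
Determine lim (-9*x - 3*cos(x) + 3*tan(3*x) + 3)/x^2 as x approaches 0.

Substitution gives 0/0 (the numerator vanishes to order 2).
Expand each term to order x^2: the coefficient of x^2 in -3·cos(x) is 3/2 and in 3·tan(3x) is 0.
Lower-order terms cancel with the polynomial part, so the numerator is (3/2)·x^2 + o(x^2), and the limit is (3/2)/(1) = 3/2.

3/2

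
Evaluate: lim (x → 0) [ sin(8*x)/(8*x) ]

Substitution gives 0/0.
Write it as (8/8)·sin(8x)/(8x); since sin(u)/u → 1, the limit is 1.

1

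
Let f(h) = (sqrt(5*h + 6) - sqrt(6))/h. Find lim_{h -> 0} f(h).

5*√(6)/12

Substitution gives 0/0. Multiply numerator and denominator by the conjugate √(6 + 5h) + √6.
The numerator becomes (6 + 5h) − 6 = 5h, so the expression simplifies to 5/(√(6 + 5h) + √6).
Letting h → 0 gives 5/(2√6) = 5*√(6)/12.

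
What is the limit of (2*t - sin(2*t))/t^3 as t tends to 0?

4/3

Direct substitution gives 0/0.
Apply L'Hôpital: lim (2 - 2*cos(2*t))/(3*t^2), still 0/0.
Apply L'Hôpital: lim (4*sin(2*t))/(6*t), still 0/0.
After 3 applications of L'Hôpital's rule the quotient is (8*cos(2*t))/(6); substituting t = 0 gives 4/3.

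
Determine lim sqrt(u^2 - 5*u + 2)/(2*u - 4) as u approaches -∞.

For large |u|, √(u^2 - 5*u + 2) ≈ √1·|u| and the denominator ≈ 2u.
Since u → −∞, |u| = −u, giving −√1/(2) = -1/2.

-1/2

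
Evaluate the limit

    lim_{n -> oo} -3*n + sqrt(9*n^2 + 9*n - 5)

3/2

An ∞ − ∞ form. Rationalising with the conjugate, the difference becomes (9n - 5) / (√(9*n^2 + 9*n - 5) + 3n).
For large n the denominator behaves like 2·3n, so the quotient tends to 9/6 = 3/2.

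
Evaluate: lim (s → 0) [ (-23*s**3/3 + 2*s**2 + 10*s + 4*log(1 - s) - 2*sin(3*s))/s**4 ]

-1

Substitution gives 0/0; apply L'Hôpital's rule 4 times.
After differentiating numerator and denominator 4 times the quotient is (-162*sin(3*s) - 24/(s - 1)^4)/(24); at s = 0 this is -1.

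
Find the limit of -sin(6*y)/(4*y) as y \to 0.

Substitution gives 0/0.
Write it as (6/(-4))·sin(6y)/(6y); since sin(u)/u → 1, the limit is -3/2.

-3/2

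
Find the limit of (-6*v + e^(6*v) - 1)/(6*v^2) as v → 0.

Direct substitution gives 0/0.
Apply L'Hôpital: lim (6*e^(6*v) - 6)/(12*v), still 0/0.
After 2 applications of L'Hôpital's rule the quotient is (36*e^(6*v))/(12); substituting v = 0 gives 3.

3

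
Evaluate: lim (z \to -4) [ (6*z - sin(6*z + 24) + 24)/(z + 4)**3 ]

36

Direct substitution gives 0/0.
Apply L'Hôpital: lim (6 - 6*cos(6*z + 24))/(3*(z + 4)^2), still 0/0.
Apply L'Hôpital: lim (36*sin(6*z + 24))/(6*z + 24), still 0/0.
After 3 applications of L'Hôpital's rule the quotient is (216*cos(6*z + 24))/(6); substituting z = -4 gives 36.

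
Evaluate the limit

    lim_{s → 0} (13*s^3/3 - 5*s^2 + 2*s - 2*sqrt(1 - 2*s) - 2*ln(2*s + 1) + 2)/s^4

Substitution gives 0/0; apply L'Hôpital's rule 4 times.
After differentiating numerator and denominator 4 times the quotient is (192/(2*s + 1)^4 + 30/(1 - 2*s)^(7/2))/(24); at s = 0 this is 37/4.

37/4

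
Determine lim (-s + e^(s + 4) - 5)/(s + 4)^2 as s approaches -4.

1/2

Direct substitution gives 0/0.
Apply L'Hôpital: lim (e^(s + 4) - 1)/(2*s + 8), still 0/0.
After 2 applications of L'Hôpital's rule the quotient is (e^(s + 4))/(2); substituting s = -4 gives 1/2.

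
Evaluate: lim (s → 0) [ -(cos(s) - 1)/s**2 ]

1/2

Direct substitution gives 0/0.
Apply L'Hôpital: lim (-sin(s))/(-2*s), still 0/0.
After 2 applications of L'Hôpital's rule the quotient is (-cos(s))/(-2); substituting s = 0 gives 1/2.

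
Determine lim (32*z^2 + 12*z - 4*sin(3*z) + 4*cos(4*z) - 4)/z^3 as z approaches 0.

Substitution gives 0/0 (the numerator vanishes to order 3).
Expand each term to order z^3: the coefficient of z^3 in -4·sin(3z) is 18 and in 4·cos(4z) is 0.
Lower-order terms cancel with the polynomial part, so the numerator is (18)·z^3 + o(z^3), and the limit is (18)/(1) = 18.

18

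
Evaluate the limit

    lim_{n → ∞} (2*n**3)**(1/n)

1

Base → ∞ and exponent → 0: an ∞^0 form.
Take logs: (1/n)·ln(2·n^3) = (ln 2 + 3·ln n)/n → 0.
So the limit is e^0 = 1.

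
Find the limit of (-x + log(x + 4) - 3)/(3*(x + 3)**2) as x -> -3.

Direct substitution gives 0/0.
Apply L'Hôpital: lim (-1 + 1/(x + 4))/(6*x + 18), still 0/0.
After 2 applications of L'Hôpital's rule the quotient is (-1/(x + 4)^2)/(6); substituting x = -3 gives -1/6.

-1/6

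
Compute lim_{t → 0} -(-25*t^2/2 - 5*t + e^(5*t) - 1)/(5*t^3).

Direct substitution gives 0/0.
Apply L'Hôpital: lim (-25*t + 5*e^(5*t) - 5)/(-15*t^2), still 0/0.
Apply L'Hôpital: lim (25*e^(5*t) - 25)/(-30*t), still 0/0.
After 3 applications of L'Hôpital's rule the quotient is (125*e^(5*t))/(-30); substituting t = 0 gives -25/6.

-25/6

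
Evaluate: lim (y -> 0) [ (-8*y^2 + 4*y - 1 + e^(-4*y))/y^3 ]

Direct substitution gives 0/0.
Apply L'Hôpital: lim (-16*y + 4 - 4*e^(-4*y))/(3*y^2), still 0/0.
Apply L'Hôpital: lim (-16 + 16*e^(-4*y))/(6*y), still 0/0.
After 3 applications of L'Hôpital's rule the quotient is (-64*e^(-4*y))/(6); substituting y = 0 gives -32/3.

-32/3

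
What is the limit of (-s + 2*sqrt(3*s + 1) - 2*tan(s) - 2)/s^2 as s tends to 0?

-9/4

Substitution gives 0/0 (the numerator vanishes to order 2).
Expand each term to order s^2: the coefficient of s^2 in 2·√(1 + 3s) is -9/4 and in -2·tan(s) is 0.
Lower-order terms cancel with the polynomial part, so the numerator is (-9/4)·s^2 + o(s^2), and the limit is (-9/4)/(1) = -9/4.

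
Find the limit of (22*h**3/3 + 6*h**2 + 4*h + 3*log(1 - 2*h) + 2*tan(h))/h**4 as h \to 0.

-12

Substitution gives 0/0; apply L'Hôpital's rule 4 times.
After differentiating numerator and denominator 4 times the quotient is (48*tan(h)^3/cos(h)^2 + 32*tan(h)/cos(h)^2 - 288/(2*h - 1)^4)/(24); at h = 0 this is -12.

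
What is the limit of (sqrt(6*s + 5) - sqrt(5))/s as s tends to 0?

Substitution gives 0/0. Multiply numerator and denominator by the conjugate √(5 + 6s) + √5.
The numerator becomes (5 + 6s) − 5 = 6s, so the expression simplifies to 6/(√(5 + 6s) + √5).
Letting s → 0 gives 6/(2√5) = 3*√(5)/5.

3*√(5)/5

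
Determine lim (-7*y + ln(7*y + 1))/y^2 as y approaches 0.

-49/2

Direct substitution gives 0/0.
Apply L'Hôpital: lim (-7 + 7/(7*y + 1))/(2*y), still 0/0.
After 2 applications of L'Hôpital's rule the quotient is (-49/(7*y + 1)^2)/(2); substituting y = 0 gives -49/2.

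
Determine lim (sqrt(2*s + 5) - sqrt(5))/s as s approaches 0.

Substitution gives 0/0. Multiply numerator and denominator by the conjugate √(5 + 2s) + √5.
The numerator becomes (5 + 2s) − 5 = 2s, so the expression simplifies to 2/(√(5 + 2s) + √5).
Letting s → 0 gives 2/(2√5) = √(5)/5.

√(5)/5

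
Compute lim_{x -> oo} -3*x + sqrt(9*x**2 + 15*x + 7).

This has the form ∞ − ∞. Multiply and divide by the conjugate √(9*x^2 + 15*x + 7) + 3x.
That gives (15x + 7) / (√(9*x^2 + 15*x + 7) + 3x).
Divide numerator and denominator by x: the limit is 15/(2·3) = 5/2.

5/2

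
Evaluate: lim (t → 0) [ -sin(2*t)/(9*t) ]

Substitution gives 0/0.
Write it as (2/(-9))·sin(2t)/(2t); since sin(u)/u → 1, the limit is -2/9.

-2/9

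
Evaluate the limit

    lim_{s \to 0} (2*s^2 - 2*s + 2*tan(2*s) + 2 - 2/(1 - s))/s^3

Substitution gives 0/0 (the numerator vanishes to order 3).
Expand each term to order s^3: the coefficient of s^3 in -2·1/(1 - s) is -2 and in 2·tan(2s) is 16/3.
Lower-order terms cancel with the polynomial part, so the numerator is (10/3)·s^3 + o(s^3), and the limit is (10/3)/(1) = 10/3.

10/3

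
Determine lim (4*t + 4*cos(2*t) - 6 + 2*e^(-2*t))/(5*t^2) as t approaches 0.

-4/5

Substitution gives 0/0; apply L'Hôpital's rule 2 times.
After differentiating numerator and denominator 2 times the quotient is (-16*cos(2*t) + 8*e^(-2*t))/(10); at t = 0 this is -4/5.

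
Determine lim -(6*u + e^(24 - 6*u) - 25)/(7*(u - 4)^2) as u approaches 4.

Direct substitution gives 0/0.
Apply L'Hôpital: lim (6 - 6*e^(24 - 6*u))/(56 - 14*u), still 0/0.
After 2 applications of L'Hôpital's rule the quotient is (36*e^(24 - 6*u))/(-14); substituting u = 4 gives -18/7.

-18/7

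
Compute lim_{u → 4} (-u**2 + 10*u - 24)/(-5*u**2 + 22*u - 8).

At u = 4 both the top and bottom vanish — a removable singularity. Factoring out (u - 4) from each leaves (6 - u)/(2 - 5*u), which at u = 4 equals -1/9.

-1/9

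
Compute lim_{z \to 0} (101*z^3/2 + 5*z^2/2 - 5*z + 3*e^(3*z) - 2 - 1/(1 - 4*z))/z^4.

Substitution gives 0/0; apply L'Hôpital's rule 4 times.
After differentiating numerator and denominator 4 times the quotient is (243*e^(3*z) + 6144/(4*z - 1)^5)/(24); at z = 0 this is -1967/8.

-1967/8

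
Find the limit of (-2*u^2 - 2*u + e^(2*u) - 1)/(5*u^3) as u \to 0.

4/15

Direct substitution gives 0/0.
Apply L'Hôpital: lim (-4*u + 2*e^(2*u) - 2)/(15*u^2), still 0/0.
Apply L'Hôpital: lim (4*e^(2*u) - 4)/(30*u), still 0/0.
After 3 applications of L'Hôpital's rule the quotient is (8*e^(2*u))/(30); substituting u = 0 gives 4/15.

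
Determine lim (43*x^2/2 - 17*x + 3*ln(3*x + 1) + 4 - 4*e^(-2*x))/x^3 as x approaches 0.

97/3

Substitution gives 0/0 (the numerator vanishes to order 3).
Expand each term to order x^3: the coefficient of x^3 in -4·e^(-2x) is 16/3 and in 3·ln(1 + 3x) is 27.
Lower-order terms cancel with the polynomial part, so the numerator is (97/3)·x^3 + o(x^3), and the limit is (97/3)/(1) = 97/3.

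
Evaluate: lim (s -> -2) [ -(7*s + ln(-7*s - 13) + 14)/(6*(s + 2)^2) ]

Direct substitution gives 0/0.
Apply L'Hôpital: lim (7 - 7/(-7*s - 13))/(-12*s - 24), still 0/0.
After 2 applications of L'Hôpital's rule the quotient is (-49/(-7*s - 13)^2)/(-12); substituting s = -2 gives 49/12.

49/12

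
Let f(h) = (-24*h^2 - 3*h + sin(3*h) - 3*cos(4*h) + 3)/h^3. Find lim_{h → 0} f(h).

Substitution gives 0/0 (the numerator vanishes to order 3).
Expand each term to order h^3: the coefficient of h^3 in sin(3h) is -9/2 and in -3·cos(4h) is 0.
Lower-order terms cancel with the polynomial part, so the numerator is (-9/2)·h^3 + o(h^3), and the limit is (-9/2)/(1) = -9/2.

-9/2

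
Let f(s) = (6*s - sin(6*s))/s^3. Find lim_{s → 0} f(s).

Direct substitution gives 0/0.
Apply L'Hôpital: lim (6 - 6*cos(6*s))/(3*s^2), still 0/0.
Apply L'Hôpital: lim (36*sin(6*s))/(6*s), still 0/0.
After 3 applications of L'Hôpital's rule the quotient is (216*cos(6*s))/(6); substituting s = 0 gives 36.

36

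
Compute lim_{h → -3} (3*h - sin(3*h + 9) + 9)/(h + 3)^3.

9/2

Direct substitution gives 0/0.
Apply L'Hôpital: lim (3 - 3*cos(3*h + 9))/(3*(h + 3)^2), still 0/0.
Apply L'Hôpital: lim (9*sin(3*h + 9))/(6*h + 18), still 0/0.
After 3 applications of L'Hôpital's rule the quotient is (27*cos(3*h + 9))/(6); substituting h = -3 gives 9/2.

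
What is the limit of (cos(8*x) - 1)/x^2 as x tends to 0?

-32

Direct substitution gives 0/0.
Apply L'Hôpital: lim (-8*sin(8*x))/(2*x), still 0/0.
After 2 applications of L'Hôpital's rule the quotient is (-64*cos(8*x))/(2); substituting x = 0 gives -32.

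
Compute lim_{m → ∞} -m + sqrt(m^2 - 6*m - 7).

This has the form ∞ − ∞. Multiply and divide by the conjugate √(m^2 - 6*m - 7) + m.
That gives (-6m - 7) / (√(m^2 - 6*m - 7) + m).
Divide numerator and denominator by m: the limit is -6/(2·1) = -3.

-3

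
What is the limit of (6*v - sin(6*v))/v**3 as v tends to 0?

Direct substitution gives 0/0.
Apply L'Hôpital: lim (6 - 6*cos(6*v))/(3*v^2), still 0/0.
Apply L'Hôpital: lim (36*sin(6*v))/(6*v), still 0/0.
After 3 applications of L'Hôpital's rule the quotient is (216*cos(6*v))/(6); substituting v = 0 gives 36.

36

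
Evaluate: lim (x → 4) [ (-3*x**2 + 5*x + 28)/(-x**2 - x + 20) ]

Since x = 4 makes numerator and denominator zero, (x - 4) divides both.
Cancelling it gives (-3*x - 7)/(-x - 5); now plug in x = 4 to get 19/9.

19/9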